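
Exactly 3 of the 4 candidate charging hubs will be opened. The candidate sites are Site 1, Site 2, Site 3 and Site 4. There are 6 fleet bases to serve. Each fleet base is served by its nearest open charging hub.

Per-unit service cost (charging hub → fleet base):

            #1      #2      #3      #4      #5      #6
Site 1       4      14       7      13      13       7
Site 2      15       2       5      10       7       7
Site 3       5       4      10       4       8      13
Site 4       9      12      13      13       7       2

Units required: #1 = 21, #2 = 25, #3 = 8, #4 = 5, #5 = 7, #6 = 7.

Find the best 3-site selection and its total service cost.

With exactly 3 open, each fleet base uses its cheapest among the chosen.
{Site 2, Site 3, Site 4}: #1→Site 3 5·21=105, #2→Site 2 2·25=50, #3→Site 2 5·8=40, #4→Site 3 4·5=20, #5→Site 2 7·7=49, #6→Site 4 2·7=14. Service cost 278.
{Site 1, Site 2, Site 4}: service cost 287
{Site 1, Site 2, Site 3}: service cost 292
Among all 4 size-3 choices, {Site 2, Site 3, Site 4} is lowest.

Choose Site 2, Site 3 and Site 4; total service cost 278.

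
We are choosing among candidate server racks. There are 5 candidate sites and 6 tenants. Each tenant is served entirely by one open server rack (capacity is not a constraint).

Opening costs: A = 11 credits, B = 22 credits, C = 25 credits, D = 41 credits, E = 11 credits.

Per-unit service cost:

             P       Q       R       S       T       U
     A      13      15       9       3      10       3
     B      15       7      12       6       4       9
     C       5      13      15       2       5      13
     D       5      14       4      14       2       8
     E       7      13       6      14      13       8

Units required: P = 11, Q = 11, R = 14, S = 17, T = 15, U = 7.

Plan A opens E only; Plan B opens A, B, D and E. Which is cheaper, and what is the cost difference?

Plan A: {E}: P→E 7·11=77, Q→E 13·11=143, R→E 6·14=84, S→E 14·17=238, T→E 13·15=195, U→E 8·7=56. Service 793; fixed 11; total 804.
Plan B: {A, B, D, E}: P→D 5·11=55, Q→B 7·11=77, R→D 4·14=56, S→A 3·17=51, T→D 2·15=30, U→A 3·7=21. Service 290; fixed 85; total 375.
Difference: |804 − 375| = 429.

Plan B is cheaper by 429.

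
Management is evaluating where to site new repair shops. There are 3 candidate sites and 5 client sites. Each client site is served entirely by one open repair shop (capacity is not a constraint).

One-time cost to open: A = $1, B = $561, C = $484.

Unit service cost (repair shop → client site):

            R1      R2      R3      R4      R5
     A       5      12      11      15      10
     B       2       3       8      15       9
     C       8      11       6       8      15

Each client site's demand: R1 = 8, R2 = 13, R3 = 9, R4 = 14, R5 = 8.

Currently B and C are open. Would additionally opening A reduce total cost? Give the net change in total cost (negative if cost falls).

Current service cost with {B, C}: 293.
Adding A: each client site re-picks its cheapest; new service cost 293, saving 0.
Extra fixed cost: 1. Net change = 1 − 0 = 1.
(Totals: 1338 → 1339.)

No — net change +1 (cost rises by 1).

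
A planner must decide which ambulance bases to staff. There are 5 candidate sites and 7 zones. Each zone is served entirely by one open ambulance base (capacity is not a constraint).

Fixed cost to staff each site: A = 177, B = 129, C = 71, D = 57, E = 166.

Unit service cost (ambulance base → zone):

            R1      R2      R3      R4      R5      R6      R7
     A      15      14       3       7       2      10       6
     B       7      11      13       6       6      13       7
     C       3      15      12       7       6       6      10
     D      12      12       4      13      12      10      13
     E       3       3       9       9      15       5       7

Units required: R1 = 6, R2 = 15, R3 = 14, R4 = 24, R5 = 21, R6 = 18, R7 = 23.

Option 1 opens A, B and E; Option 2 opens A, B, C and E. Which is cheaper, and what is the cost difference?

Option 1: {A, B, E}: R1→E 3·6=18, R2→E 3·15=45, R3→A 3·14=42, R4→B 6·24=144, R5→A 2·21=42, R6→E 5·18=90, R7→A 6·23=138. Service 519; fixed 472; total 991.
Option 2: {A, B, C, E}: R1→C 3·6=18, R2→E 3·15=45, R3→A 3·14=42, R4→B 6·24=144, R5→A 2·21=42, R6→E 5·18=90, R7→A 6·23=138. Service 519; fixed 543; total 1062.
Difference: |991 − 1062| = 71.

Option 1 is cheaper by 71.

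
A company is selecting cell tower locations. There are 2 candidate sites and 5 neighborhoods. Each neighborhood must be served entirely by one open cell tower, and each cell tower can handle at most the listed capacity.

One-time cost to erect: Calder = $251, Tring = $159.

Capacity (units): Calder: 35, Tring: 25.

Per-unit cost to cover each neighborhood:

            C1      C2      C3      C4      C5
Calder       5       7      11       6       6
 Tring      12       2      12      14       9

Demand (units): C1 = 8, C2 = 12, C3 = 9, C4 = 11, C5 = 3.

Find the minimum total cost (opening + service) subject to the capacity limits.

Minimum total cost: 657

Open {Calder, Tring}: C1→Calder 5·8=40, C2→Tring 2·12=24, C3→Calder 11·9=99, C4→Calder 6·11=66, C5→Calder 6·3=18.
Loads: Calder carries 31/35, Tring carries 12/25. Service 247; fixed 410; total 657.
Next best feasible plan costs 666.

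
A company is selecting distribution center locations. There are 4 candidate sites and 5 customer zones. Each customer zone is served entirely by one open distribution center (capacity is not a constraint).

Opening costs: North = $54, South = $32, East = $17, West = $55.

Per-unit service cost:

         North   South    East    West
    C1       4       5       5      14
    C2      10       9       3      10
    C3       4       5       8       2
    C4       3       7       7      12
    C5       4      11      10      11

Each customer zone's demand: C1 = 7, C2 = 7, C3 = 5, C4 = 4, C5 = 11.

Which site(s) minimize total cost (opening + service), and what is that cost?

Open North and East; minimum total cost 196.

For any fixed open set, each customer zone goes to its cheapest open site; total = fixed + service.
{North, East}: C1→North 4·7=28, C2→East 3·7=21, C3→North 4·5=20, C4→North 3·4=12, C5→North 4·11=44. Service 125; fixed 71; total 196.
{North}: C1→North 4·7=28, C2→North 10·7=70, C3→North 4·5=20, C4→North 3·4=12, C5→North 4·11=44. Service 174; fixed 54; total 228.
{North, South, East}: service 125 + fixed 103 = 228
{North, South, East, West}: service 115 + fixed 158 = 273
No other subset beats 196.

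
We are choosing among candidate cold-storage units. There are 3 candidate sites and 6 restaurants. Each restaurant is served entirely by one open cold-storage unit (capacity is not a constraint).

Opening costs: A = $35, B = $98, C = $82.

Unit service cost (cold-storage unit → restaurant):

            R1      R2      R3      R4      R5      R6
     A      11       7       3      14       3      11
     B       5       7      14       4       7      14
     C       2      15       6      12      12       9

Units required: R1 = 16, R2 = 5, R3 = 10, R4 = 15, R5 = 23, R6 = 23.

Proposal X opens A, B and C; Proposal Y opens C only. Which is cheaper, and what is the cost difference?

Proposal X: {A, B, C}: R1→C 2·16=32, R2→A 7·5=35, R3→A 3·10=30, R4→B 4·15=60, R5→A 3·23=69, R6→C 9·23=207. Service 433; fixed 215; total 648.
Proposal Y: {C}: R1→C 2·16=32, R2→C 15·5=75, R3→C 6·10=60, R4→C 12·15=180, R5→C 12·23=276, R6→C 9·23=207. Service 830; fixed 82; total 912.
Difference: |648 − 912| = 264.

Proposal X is cheaper by 264.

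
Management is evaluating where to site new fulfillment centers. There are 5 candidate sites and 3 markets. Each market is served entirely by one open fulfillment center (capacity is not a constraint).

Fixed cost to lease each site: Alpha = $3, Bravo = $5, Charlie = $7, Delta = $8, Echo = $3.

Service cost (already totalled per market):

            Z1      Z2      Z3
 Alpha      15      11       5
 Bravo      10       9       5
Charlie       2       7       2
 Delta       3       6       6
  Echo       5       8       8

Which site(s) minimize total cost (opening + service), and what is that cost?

Open Charlie only; minimum total cost 18.

For any fixed open set, each market goes to its cheapest open site; total = fixed + service.
{Charlie}: Z1→Charlie 2, Z2→Charlie 7, Z3→Charlie 2. Service 11; fixed 7; total 18.
{Alpha, Charlie}: service 11 + fixed 10 = 21
{Charlie, Echo}: Z1→Charlie 2, Z2→Charlie 7, Z3→Charlie 2. Service 11; fixed 10; total 21.
{Alpha, Bravo, Charlie, Delta, Echo}: Z1→Charlie 2, Z2→Delta 6, Z3→Charlie 2. Service 10; fixed 26; total 36.
No other subset beats 18.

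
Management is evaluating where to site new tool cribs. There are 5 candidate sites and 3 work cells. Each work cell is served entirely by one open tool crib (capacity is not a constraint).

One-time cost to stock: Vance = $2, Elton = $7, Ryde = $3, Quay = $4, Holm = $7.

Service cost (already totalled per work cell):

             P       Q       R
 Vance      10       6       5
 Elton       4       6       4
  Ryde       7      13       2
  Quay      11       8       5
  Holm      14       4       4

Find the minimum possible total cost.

For any fixed open set, each work cell goes to its cheapest open site; total = fixed + service.
{Vance, Ryde}: P→Ryde 7, Q→Vance 6, R→Ryde 2. Service 15; fixed 5; total 20.
{Elton}: service 14 + fixed 7 = 21
{Elton, Ryde}: P→Elton 4, Q→Elton 6, R→Ryde 2. Service 12; fixed 10; total 22.
{Vance, Elton, Ryde, Quay, Holm}: service 10 + fixed 23 = 33
No other subset beats 20.

Minimum total cost: 20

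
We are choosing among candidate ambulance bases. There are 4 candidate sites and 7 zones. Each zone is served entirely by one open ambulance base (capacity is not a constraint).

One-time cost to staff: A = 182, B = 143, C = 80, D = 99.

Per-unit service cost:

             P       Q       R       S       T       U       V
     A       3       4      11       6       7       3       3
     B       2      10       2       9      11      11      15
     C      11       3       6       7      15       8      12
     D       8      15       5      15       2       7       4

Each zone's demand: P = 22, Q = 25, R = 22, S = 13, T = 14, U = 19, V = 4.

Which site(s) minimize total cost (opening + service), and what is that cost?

Open A and D; minimum total cost 732.

For any fixed open set, each zone goes to its cheapest open site; total = fixed + service.
{A, D}: P→A 3·22=66, Q→A 4·25=100, R→D 5·22=110, S→A 6·13=78, T→D 2·14=28, U→A 3·19=57, V→A 3·4=12. Service 451; fixed 281; total 732.
{B, C, D}: service 431 + fixed 322 = 753
{A, B}: service 433 + fixed 325 = 758
{A, B, C, D}: service 338 + fixed 504 = 842
No other subset beats 732.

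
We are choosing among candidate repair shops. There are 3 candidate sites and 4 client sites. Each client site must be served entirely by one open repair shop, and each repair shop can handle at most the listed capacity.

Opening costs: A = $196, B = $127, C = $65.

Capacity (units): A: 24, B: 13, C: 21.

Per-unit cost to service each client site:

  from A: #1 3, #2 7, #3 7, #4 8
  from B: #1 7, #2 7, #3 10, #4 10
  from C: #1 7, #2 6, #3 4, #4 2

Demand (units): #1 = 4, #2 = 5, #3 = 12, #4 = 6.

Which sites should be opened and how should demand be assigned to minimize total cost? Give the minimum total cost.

Open {B, C}: #1→B 7·4=28, #2→B 7·5=35, #3→C 4·12=48, #4→C 2·6=12.
Loads: B carries 9/13, C carries 18/21. Service 123; fixed 192; total 315.
Next best feasible plan costs 358.

Minimum total cost: 315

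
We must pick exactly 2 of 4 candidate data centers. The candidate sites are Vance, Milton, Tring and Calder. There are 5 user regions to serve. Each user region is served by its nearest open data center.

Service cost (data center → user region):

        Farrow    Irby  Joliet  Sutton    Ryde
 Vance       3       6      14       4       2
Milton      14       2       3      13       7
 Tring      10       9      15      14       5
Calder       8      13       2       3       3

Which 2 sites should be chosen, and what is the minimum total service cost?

With exactly 2 open, each user region uses its cheapest among the chosen.
{Vance, Milton}: Farrow→Vance 3, Irby→Milton 2, Joliet→Milton 3, Sutton→Vance 4, Ryde→Vance 2. Service cost 14.
{Vance, Calder}: service cost 16
{Milton, Calder}: service cost 18
Among all 6 size-2 choices, {Vance, Milton} is lowest.

Choose Vance and Milton; total service cost 14.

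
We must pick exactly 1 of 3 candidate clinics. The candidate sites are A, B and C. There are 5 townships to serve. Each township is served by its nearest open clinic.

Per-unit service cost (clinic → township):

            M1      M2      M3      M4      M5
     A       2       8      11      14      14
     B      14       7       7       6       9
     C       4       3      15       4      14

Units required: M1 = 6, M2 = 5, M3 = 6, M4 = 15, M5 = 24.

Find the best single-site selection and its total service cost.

Choose B only; total service cost 467.

With exactly 1 open, each township uses its cheapest among the chosen.
{B}: M1→B 14·6=84, M2→B 7·5=35, M3→B 7·6=42, M4→B 6·15=90, M5→B 9·24=216. Service cost 467.
{C}: service cost 525
{A}: service cost 664
Among all 3 size-1 choices, {B} is lowest.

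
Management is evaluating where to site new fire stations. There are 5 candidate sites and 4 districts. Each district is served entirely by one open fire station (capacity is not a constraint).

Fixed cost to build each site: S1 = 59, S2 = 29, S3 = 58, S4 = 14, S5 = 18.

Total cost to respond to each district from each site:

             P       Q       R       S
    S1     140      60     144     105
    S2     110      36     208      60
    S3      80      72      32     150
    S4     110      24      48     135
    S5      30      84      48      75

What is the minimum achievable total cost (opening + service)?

Minimum total cost: 209

For any fixed open set, each district goes to its cheapest open site; total = fixed + service.
{S4, S5}: P→S5 30, Q→S4 24, R→S4 48, S→S5 75. Service 177; fixed 32; total 209.
{S2, S5}: service 174 + fixed 47 = 221
{S2, S4, S5}: service 162 + fixed 61 = 223
{S1, S2, S3, S4, S5}: service 146 + fixed 178 = 324
No other subset beats 209.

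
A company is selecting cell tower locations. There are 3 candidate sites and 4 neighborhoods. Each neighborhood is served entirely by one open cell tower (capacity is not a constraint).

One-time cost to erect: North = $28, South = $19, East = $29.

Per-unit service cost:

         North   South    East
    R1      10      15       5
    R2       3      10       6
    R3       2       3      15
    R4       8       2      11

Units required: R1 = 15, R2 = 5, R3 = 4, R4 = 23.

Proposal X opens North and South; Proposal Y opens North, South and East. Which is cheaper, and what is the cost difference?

Proposal X: {North, South}: R1→North 10·15=150, R2→North 3·5=15, R3→North 2·4=8, R4→South 2·23=46. Service 219; fixed 47; total 266.
Proposal Y: {North, South, East}: R1→East 5·15=75, R2→North 3·5=15, R3→North 2·4=8, R4→South 2·23=46. Service 144; fixed 76; total 220.
Difference: |266 − 220| = 46.

Proposal Y is cheaper by 46.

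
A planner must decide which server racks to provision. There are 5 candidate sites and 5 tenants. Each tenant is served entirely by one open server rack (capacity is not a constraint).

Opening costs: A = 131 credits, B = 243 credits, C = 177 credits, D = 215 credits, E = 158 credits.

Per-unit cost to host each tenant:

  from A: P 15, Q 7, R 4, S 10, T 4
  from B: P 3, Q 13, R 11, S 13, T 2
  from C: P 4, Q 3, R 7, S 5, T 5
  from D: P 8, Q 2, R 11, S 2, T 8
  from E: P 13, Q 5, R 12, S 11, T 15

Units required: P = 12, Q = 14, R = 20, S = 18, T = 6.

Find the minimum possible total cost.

Minimum total cost: 527

For any fixed open set, each tenant goes to its cheapest open site; total = fixed + service.
{C}: P→C 4·12=48, Q→C 3·14=42, R→C 7·20=140, S→C 5·18=90, T→C 5·6=30. Service 350; fixed 177; total 527.
{A, C}: service 284 + fixed 308 = 592
{A, D}: service 264 + fixed 346 = 610
{A, B, C, D, E}: service 192 + fixed 924 = 1116
No other subset beats 527.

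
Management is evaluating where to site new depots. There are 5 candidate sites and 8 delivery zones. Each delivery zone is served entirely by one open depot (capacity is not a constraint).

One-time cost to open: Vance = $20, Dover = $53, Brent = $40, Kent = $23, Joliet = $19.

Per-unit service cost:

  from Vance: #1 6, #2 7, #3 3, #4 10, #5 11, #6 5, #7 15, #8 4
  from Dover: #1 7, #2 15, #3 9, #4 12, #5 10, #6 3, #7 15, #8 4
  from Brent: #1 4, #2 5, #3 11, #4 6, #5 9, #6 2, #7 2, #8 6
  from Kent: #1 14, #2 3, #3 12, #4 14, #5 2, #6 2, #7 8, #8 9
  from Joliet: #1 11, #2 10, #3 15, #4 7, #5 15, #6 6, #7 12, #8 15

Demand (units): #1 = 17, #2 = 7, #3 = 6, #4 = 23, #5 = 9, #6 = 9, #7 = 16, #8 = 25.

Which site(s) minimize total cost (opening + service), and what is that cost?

Open Vance, Brent and Kent; minimum total cost 496.

For any fixed open set, each delivery zone goes to its cheapest open site; total = fixed + service.
{Vance, Brent, Kent}: #1→Brent 4·17=68, #2→Kent 3·7=21, #3→Vance 3·6=18, #4→Brent 6·23=138, #5→Kent 2·9=18, #6→Brent 2·9=18, #7→Brent 2·16=32, #8→Vance 4·25=100. Service 413; fixed 83; total 496.
{Vance, Brent, Kent, Joliet}: service 413 + fixed 102 = 515
{Vance, Dover, Brent, Kent}: #1→Brent 4·17=68, #2→Kent 3·7=21, #3→Vance 3·6=18, #4→Brent 6·23=138, #5→Kent 2·9=18, #6→Brent 2·9=18, #7→Brent 2·16=32, #8→Vance 4·25=100. Service 413; fixed 136; total 549.
{Vance, Dover, Brent, Kent, Joliet}: service 413 + fixed 155 = 568
No other subset beats 496.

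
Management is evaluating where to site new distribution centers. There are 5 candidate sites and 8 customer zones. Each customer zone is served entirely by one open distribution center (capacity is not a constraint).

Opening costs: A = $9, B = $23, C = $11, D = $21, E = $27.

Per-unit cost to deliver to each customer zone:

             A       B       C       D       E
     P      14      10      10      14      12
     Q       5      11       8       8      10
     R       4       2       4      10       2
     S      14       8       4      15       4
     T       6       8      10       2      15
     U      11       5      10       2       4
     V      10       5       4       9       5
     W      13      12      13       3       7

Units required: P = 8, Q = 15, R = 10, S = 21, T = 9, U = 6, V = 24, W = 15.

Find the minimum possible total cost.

Minimum total cost: 491

For any fixed open set, each customer zone goes to its cheapest open site; total = fixed + service.
{A, C, D}: P→C 10·8=80, Q→A 5·15=75, R→A 4·10=40, S→C 4·21=84, T→D 2·9=18, U→D 2·6=12, V→C 4·24=96, W→D 3·15=45. Service 450; fixed 41; total 491.
{A, B, C, D}: service 430 + fixed 64 = 494
{A, C, D, E}: service 430 + fixed 68 = 498
{A, B, C, D, E}: P→B 10·8=80, Q→A 5·15=75, R→B 2·10=20, S→C 4·21=84, T→D 2·9=18, U→D 2·6=12, V→C 4·24=96, W→D 3·15=45. Service 430; fixed 91; total 521.
No other subset beats 491.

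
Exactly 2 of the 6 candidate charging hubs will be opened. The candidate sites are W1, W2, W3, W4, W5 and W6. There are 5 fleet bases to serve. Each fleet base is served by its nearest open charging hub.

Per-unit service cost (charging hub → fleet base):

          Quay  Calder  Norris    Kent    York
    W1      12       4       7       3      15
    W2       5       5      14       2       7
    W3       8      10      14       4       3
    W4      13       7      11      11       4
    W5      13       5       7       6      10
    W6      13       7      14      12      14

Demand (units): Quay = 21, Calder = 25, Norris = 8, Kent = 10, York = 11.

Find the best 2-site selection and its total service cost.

Choose W1 and W2; total service cost 358.

With exactly 2 open, each fleet base uses its cheapest among the chosen.
{W1, W2}: Quay→W2 5·21=105, Calder→W1 4·25=100, Norris→W1 7·8=56, Kent→W2 2·10=20, York→W2 7·11=77. Service cost 358.
{W2, W4}: service cost 382
{W2, W5}: service cost 383
Among all 15 size-2 choices, {W1, W2} is lowest.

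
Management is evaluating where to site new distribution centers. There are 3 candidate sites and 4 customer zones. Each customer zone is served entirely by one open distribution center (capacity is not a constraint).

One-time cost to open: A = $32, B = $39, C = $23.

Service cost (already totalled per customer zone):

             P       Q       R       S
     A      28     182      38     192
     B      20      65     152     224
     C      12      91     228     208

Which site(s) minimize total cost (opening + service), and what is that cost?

Open A and B; minimum total cost 386.

For any fixed open set, each customer zone goes to its cheapest open site; total = fixed + service.
{A, B}: P→B 20, Q→B 65, R→A 38, S→A 192. Service 315; fixed 71; total 386.
{A, C}: P→C 12, Q→C 91, R→A 38, S→A 192. Service 333; fixed 55; total 388.
{A, B, C}: service 307 + fixed 94 = 401
{C}: service 539 + fixed 23 = 562
(All 7 nonempty subsets were checked; A and B is lowest.)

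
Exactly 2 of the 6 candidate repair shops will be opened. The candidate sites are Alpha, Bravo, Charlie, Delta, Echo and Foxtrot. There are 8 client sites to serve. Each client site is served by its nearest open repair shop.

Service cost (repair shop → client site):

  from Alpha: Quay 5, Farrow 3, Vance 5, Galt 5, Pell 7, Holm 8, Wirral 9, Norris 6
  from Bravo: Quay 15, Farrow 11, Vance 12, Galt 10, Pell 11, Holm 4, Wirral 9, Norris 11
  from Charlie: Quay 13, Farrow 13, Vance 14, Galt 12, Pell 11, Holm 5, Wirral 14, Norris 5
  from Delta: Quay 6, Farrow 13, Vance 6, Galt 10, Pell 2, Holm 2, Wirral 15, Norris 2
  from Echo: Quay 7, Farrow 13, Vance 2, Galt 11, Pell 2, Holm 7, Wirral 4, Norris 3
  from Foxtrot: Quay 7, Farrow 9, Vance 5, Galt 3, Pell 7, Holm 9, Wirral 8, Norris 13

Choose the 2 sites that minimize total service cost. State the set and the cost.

Choose Alpha and Echo; total service cost 31.

With exactly 2 open, each client site uses its cheapest among the chosen.
{Alpha, Echo}: Quay→Alpha 5, Farrow→Alpha 3, Vance→Echo 2, Galt→Alpha 5, Pell→Echo 2, Holm→Echo 7, Wirral→Echo 4, Norris→Echo 3. Service cost 31.
{Alpha, Delta}: service cost 33
{Delta, Foxtrot}: service cost 37
Among all 15 size-2 choices, {Alpha, Echo} is lowest.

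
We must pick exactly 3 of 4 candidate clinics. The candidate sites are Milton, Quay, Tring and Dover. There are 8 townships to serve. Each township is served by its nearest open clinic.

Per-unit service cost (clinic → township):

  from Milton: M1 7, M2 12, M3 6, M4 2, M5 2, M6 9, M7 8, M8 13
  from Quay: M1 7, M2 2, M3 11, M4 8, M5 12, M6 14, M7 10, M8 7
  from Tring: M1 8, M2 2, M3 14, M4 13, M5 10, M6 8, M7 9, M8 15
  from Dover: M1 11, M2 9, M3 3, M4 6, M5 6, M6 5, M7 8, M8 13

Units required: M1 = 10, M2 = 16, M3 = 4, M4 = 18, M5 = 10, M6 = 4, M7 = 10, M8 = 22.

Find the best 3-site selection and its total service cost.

With exactly 3 open, each township uses its cheapest among the chosen.
{Milton, Quay, Dover}: M1→Milton 7·10=70, M2→Quay 2·16=32, M3→Dover 3·4=12, M4→Milton 2·18=36, M5→Milton 2·10=20, M6→Dover 5·4=20, M7→Milton 8·10=80, M8→Quay 7·22=154. Service cost 424.
{Milton, Quay, Tring}: service cost 448
{Quay, Tring, Dover}: service cost 536
Among all 4 size-3 choices, {Milton, Quay, Dover} is lowest.

Choose Milton, Quay and Dover; total service cost 424.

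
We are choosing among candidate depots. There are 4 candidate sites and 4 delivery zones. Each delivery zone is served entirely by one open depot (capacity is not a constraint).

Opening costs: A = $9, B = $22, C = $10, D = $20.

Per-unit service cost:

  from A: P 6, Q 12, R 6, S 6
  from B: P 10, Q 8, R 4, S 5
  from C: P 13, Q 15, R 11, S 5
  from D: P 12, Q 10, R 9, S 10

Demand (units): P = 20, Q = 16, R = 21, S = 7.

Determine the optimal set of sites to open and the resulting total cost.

Open A and B; minimum total cost 398.

For any fixed open set, each delivery zone goes to its cheapest open site; total = fixed + service.
{A, B}: P→A 6·20=120, Q→B 8·16=128, R→B 4·21=84, S→B 5·7=35. Service 367; fixed 31; total 398.
{A, B, C}: P→A 6·20=120, Q→B 8·16=128, R→B 4·21=84, S→B 5·7=35. Service 367; fixed 41; total 408.
{A, B, D}: P→A 6·20=120, Q→B 8·16=128, R→B 4·21=84, S→B 5·7=35. Service 367; fixed 51; total 418.
{A, B, C, D}: service 367 + fixed 61 = 428
No other subset beats 398.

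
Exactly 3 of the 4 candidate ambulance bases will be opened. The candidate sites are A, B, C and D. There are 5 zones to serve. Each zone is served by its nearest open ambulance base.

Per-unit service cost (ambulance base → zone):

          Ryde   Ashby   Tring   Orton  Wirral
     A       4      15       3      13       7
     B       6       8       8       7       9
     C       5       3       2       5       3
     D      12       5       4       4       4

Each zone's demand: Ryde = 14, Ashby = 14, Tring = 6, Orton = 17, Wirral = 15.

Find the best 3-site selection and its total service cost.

With exactly 3 open, each zone uses its cheapest among the chosen.
{A, C, D}: Ryde→A 4·14=56, Ashby→C 3·14=42, Tring→C 2·6=12, Orton→D 4·17=68, Wirral→C 3·15=45. Service cost 223.
{B, C, D}: service cost 237
{A, B, C}: service cost 240
Among all 4 size-3 choices, {A, C, D} is lowest.

Choose A, C and D; total service cost 223.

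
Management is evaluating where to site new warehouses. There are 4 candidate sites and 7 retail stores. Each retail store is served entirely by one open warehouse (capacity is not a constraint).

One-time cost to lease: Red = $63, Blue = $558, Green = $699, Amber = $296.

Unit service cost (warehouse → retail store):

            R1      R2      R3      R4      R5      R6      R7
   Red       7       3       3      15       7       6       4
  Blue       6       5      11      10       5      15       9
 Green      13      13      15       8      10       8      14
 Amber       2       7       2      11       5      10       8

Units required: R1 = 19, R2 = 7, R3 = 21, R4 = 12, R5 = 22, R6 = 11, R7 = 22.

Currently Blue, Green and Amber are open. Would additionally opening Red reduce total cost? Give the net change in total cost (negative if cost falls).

Current service cost with {Blue, Green, Amber}: 585.
Adding Red: each retail store re-picks its cheapest; new service cost 461, saving 124.
Extra fixed cost: 63. Net change = 63 − 124 = -61.
(Totals: 2138 → 2077.)

Yes — net change −61 (cost falls by 61).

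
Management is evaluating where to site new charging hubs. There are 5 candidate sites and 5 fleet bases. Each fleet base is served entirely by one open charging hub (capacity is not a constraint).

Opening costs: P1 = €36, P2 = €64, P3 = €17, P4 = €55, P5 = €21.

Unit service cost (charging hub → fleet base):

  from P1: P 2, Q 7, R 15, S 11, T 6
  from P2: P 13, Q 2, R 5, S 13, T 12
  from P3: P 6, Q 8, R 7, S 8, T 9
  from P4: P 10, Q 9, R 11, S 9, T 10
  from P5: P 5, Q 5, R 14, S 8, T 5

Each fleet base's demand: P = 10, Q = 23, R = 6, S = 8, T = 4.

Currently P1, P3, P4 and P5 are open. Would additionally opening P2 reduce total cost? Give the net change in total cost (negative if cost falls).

Yes — net change −17 (cost falls by 17).

Current service cost with {P1, P3, P4, P5}: 261.
Adding P2: each fleet base re-picks its cheapest; new service cost 180, saving 81.
Extra fixed cost: 64. Net change = 64 − 81 = -17.
(Totals: 390 → 373.)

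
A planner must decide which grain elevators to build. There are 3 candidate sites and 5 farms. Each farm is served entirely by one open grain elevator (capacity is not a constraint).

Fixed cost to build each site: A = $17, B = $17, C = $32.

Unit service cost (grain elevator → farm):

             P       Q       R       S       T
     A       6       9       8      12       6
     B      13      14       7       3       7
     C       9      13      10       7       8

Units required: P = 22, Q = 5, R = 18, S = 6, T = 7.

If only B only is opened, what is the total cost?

Each farm is assigned to its cheapest site among the open ones.
{B}: P→B 13·22=286, Q→B 14·5=70, R→B 7·18=126, S→B 3·6=18, T→B 7·7=49. Service 549; fixed 17; total 566.

Total cost: 566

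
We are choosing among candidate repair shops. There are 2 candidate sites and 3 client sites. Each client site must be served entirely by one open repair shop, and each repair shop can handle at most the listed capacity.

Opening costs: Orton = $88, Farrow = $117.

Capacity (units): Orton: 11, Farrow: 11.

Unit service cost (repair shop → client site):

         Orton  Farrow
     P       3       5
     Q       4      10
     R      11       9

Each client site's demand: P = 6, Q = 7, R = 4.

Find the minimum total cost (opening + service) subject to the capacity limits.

Minimum total cost: 299

Open {Orton, Farrow}: P→Farrow 5·6=30, Q→Orton 4·7=28, R→Farrow 9·4=36.
Loads: Orton carries 7/11, Farrow carries 10/11. Service 94; fixed 205; total 299.
Next best feasible plan costs 307.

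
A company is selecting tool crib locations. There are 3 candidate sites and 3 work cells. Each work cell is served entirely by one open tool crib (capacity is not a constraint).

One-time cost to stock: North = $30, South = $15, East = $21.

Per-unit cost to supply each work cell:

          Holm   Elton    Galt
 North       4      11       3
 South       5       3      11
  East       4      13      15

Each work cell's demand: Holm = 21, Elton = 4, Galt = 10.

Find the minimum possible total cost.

For any fixed open set, each work cell goes to its cheapest open site; total = fixed + service.
{North, South}: Holm→North 4·21=84, Elton→South 3·4=12, Galt→North 3·10=30. Service 126; fixed 45; total 171.
{North}: Holm→North 4·21=84, Elton→North 11·4=44, Galt→North 3·10=30. Service 158; fixed 30; total 188.
{North, South, East}: service 126 + fixed 66 = 192
{South}: Holm→South 5·21=105, Elton→South 3·4=12, Galt→South 11·10=110. Service 227; fixed 15; total 242.
(All 7 nonempty subsets were checked; North and South is lowest.)

Minimum total cost: 171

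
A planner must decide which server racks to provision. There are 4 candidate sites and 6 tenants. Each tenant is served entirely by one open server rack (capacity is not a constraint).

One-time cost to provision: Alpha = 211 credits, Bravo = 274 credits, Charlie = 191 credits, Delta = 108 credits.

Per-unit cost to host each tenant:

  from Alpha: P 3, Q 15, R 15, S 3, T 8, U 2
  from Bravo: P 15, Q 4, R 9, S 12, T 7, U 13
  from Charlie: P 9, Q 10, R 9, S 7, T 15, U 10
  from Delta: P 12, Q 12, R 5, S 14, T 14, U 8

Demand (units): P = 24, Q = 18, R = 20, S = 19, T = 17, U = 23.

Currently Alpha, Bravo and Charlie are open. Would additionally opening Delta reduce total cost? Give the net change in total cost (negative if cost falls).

Current service cost with {Alpha, Bravo, Charlie}: 546.
Adding Delta: each tenant re-picks its cheapest; new service cost 466, saving 80.
Extra fixed cost: 108. Net change = 108 − 80 = 28.
(Totals: 1222 → 1250.)

No — net change +28 (cost rises by 28).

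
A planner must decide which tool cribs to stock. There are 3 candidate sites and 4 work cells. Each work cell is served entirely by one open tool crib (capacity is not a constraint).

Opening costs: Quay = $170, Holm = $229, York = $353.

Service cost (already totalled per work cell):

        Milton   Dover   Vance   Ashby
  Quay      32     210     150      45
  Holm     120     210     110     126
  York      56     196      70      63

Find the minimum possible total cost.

For any fixed open set, each work cell goes to its cheapest open site; total = fixed + service.
{Quay}: Milton→Quay 32, Dover→Quay 210, Vance→Quay 150, Ashby→Quay 45. Service 437; fixed 170; total 607.
{York}: service 385 + fixed 353 = 738
{Holm}: service 566 + fixed 229 = 795
{Quay, Holm, York}: Milton→Quay 32, Dover→York 196, Vance→York 70, Ashby→Quay 45. Service 343; fixed 752; total 1095.
(All 7 nonempty subsets were checked; Quay only is lowest.)

Minimum total cost: 607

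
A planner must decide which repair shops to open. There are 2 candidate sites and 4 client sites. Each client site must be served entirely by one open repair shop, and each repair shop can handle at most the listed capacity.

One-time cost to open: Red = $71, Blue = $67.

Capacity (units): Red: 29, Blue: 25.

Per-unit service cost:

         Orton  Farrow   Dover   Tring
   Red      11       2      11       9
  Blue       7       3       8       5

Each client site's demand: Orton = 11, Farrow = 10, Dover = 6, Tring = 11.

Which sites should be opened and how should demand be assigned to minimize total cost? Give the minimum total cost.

Minimum total cost: 356

Open {Red, Blue}: Orton→Blue 7·11=77, Farrow→Red 2·10=20, Dover→Red 11·6=66, Tring→Blue 5·11=55.
Loads: Red carries 16/29, Blue carries 22/25. Service 218; fixed 138; total 356.
Next best feasible plan costs 382.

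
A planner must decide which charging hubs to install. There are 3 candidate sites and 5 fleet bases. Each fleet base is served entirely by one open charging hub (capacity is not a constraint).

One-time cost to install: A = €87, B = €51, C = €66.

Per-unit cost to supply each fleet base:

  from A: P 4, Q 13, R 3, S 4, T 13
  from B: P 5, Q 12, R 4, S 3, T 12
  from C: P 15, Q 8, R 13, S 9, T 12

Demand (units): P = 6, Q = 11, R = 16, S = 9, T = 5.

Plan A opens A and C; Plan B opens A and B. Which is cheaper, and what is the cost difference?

Plan A: {A, C}: P→A 4·6=24, Q→C 8·11=88, R→A 3·16=48, S→A 4·9=36, T→C 12·5=60. Service 256; fixed 153; total 409.
Plan B: {A, B}: P→A 4·6=24, Q→B 12·11=132, R→A 3·16=48, S→B 3·9=27, T→B 12·5=60. Service 291; fixed 138; total 429.
Difference: |409 − 429| = 20.

Plan A is cheaper by 20.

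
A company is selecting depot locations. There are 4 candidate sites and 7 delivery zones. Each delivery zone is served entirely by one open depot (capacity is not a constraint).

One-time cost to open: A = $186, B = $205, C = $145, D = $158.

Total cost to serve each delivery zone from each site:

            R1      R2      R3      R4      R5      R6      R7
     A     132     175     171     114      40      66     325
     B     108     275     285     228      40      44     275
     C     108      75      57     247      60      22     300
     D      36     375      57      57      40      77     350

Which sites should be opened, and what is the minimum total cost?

For any fixed open set, each delivery zone goes to its cheapest open site; total = fixed + service.
{C, D}: R1→D 36, R2→C 75, R3→C 57, R4→D 57, R5→D 40, R6→C 22, R7→C 300. Service 587; fixed 303; total 890.
{C}: service 869 + fixed 145 = 1014
{A, C}: service 716 + fixed 331 = 1047
{A, B, C, D}: service 562 + fixed 694 = 1256
No other subset beats 890.

Open C and D; minimum total cost 890.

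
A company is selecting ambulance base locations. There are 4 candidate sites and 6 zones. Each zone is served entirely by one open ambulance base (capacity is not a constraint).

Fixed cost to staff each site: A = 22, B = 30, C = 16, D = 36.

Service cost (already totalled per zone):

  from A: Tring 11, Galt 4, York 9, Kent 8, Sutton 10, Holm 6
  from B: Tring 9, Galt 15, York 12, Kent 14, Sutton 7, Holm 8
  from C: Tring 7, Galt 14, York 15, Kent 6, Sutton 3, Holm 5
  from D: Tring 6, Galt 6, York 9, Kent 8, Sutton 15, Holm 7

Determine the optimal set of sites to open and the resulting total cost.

For any fixed open set, each zone goes to its cheapest open site; total = fixed + service.
{C}: Tring→C 7, Galt→C 14, York→C 15, Kent→C 6, Sutton→C 3, Holm→C 5. Service 50; fixed 16; total 66.
{A}: service 48 + fixed 22 = 70
{A, C}: service 34 + fixed 38 = 72
{A, B, C, D}: Tring→D 6, Galt→A 4, York→A 9, Kent→C 6, Sutton→C 3, Holm→C 5. Service 33; fixed 104; total 137.
No other subset beats 66.

Open C only; minimum total cost 66.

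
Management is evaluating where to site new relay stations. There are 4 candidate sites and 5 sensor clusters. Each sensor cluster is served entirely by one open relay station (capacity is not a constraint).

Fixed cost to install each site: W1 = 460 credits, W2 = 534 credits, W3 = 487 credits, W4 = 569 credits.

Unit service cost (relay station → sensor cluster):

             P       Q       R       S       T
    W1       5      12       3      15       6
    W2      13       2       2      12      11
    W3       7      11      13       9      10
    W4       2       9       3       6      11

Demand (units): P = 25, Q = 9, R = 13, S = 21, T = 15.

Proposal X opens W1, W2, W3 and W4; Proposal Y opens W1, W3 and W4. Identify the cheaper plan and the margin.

Proposal Y is cheaper by 458.

Proposal X: {W1, W2, W3, W4}: P→W4 2·25=50, Q→W2 2·9=18, R→W2 2·13=26, S→W4 6·21=126, T→W1 6·15=90. Service 310; fixed 2050; total 2360.
Proposal Y: {W1, W3, W4}: P→W4 2·25=50, Q→W4 9·9=81, R→W1 3·13=39, S→W4 6·21=126, T→W1 6·15=90. Service 386; fixed 1516; total 1902.
Difference: |2360 − 1902| = 458.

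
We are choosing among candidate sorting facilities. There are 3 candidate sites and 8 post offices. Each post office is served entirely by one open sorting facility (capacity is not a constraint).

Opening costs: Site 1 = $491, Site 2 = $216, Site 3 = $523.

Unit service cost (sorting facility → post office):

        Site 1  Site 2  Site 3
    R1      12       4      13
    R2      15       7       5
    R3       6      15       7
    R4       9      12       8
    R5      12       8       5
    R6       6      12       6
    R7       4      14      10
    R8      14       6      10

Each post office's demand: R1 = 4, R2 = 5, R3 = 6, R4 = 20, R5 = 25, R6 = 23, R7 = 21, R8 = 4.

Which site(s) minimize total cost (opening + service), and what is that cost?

Open Site 3 only; minimum total cost 1315.

For any fixed open set, each post office goes to its cheapest open site; total = fixed + service.
{Site 3}: R1→Site 3 13·4=52, R2→Site 3 5·5=25, R3→Site 3 7·6=42, R4→Site 3 8·20=160, R5→Site 3 5·25=125, R6→Site 3 6·23=138, R7→Site 3 10·21=210, R8→Site 3 10·4=40. Service 792; fixed 523; total 1315.
{Site 2}: service 1175 + fixed 216 = 1391
{Site 1}: service 917 + fixed 491 = 1408
{Site 1, Site 2, Site 3}: service 608 + fixed 1230 = 1838
No other subset beats 1315.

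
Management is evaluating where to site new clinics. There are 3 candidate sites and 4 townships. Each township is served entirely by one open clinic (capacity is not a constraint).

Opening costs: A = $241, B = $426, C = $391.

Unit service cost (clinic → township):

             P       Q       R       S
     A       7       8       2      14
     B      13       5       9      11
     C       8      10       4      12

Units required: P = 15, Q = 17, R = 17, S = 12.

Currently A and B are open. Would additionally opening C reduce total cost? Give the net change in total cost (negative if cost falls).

No — net change +391 (cost rises by 391).

Current service cost with {A, B}: 356.
Adding C: each township re-picks its cheapest; new service cost 356, saving 0.
Extra fixed cost: 391. Net change = 391 − 0 = 391.
(Totals: 1023 → 1414.)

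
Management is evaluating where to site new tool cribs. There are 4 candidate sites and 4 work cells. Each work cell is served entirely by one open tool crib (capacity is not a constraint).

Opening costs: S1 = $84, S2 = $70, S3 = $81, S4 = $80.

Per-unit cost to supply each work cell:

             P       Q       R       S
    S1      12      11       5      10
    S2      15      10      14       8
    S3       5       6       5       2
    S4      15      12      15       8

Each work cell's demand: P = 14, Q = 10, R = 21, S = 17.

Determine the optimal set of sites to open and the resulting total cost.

Open S3 only; minimum total cost 350.

For any fixed open set, each work cell goes to its cheapest open site; total = fixed + service.
{S3}: P→S3 5·14=70, Q→S3 6·10=60, R→S3 5·21=105, S→S3 2·17=34. Service 269; fixed 81; total 350.
{S2, S3}: service 269 + fixed 151 = 420
{S3, S4}: service 269 + fixed 161 = 430
{S1, S2, S3, S4}: service 269 + fixed 315 = 584
(All 15 nonempty subsets were checked; S3 only is lowest.)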